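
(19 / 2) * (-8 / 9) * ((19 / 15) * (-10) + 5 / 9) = 102.27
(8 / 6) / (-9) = -4 / 27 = -0.15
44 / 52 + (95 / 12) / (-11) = 217 / 1716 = 0.13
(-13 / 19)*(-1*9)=117 / 19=6.16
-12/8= -3/2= -1.50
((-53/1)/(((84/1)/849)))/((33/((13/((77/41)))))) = -112.36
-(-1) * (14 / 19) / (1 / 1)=14 / 19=0.74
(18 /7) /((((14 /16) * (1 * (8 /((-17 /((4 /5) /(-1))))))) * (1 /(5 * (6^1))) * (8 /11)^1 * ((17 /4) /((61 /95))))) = 90585 /1862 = 48.65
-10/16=-0.62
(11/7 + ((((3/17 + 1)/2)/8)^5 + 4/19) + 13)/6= 2858433810313/1160238987264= 2.46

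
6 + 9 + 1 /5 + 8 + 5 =141 /5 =28.20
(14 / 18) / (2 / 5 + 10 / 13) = 455 / 684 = 0.67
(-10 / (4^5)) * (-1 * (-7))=-35 / 512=-0.07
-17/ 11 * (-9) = 153/ 11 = 13.91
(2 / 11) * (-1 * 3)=-6 / 11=-0.55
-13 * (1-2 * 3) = 65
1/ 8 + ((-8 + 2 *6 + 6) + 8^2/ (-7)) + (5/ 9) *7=2455/ 504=4.87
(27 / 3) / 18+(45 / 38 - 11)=-177 / 19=-9.32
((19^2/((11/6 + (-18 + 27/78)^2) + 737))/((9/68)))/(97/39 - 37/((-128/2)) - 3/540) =207098711040/244051889129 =0.85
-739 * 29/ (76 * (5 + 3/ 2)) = -21431/ 494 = -43.38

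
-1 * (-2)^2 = -4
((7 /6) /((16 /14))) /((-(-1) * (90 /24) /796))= 9751 /45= 216.69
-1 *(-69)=69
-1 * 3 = -3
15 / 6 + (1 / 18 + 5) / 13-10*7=-604 / 9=-67.11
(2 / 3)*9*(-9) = -54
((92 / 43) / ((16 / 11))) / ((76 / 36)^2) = 20493 / 62092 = 0.33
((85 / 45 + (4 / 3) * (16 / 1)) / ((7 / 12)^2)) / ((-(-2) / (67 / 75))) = 112024 / 3675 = 30.48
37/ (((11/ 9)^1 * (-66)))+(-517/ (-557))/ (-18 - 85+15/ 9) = -9585375/ 20488688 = -0.47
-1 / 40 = -0.02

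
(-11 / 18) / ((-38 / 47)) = 517 / 684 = 0.76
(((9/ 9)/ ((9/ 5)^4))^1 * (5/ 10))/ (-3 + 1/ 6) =-625/ 37179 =-0.02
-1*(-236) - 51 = 185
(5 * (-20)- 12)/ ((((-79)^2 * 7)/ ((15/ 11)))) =-240/ 68651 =-0.00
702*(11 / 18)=429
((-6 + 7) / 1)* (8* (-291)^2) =677448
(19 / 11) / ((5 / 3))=57 / 55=1.04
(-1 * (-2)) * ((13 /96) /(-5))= -13 /240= -0.05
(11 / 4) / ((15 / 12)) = 11 / 5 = 2.20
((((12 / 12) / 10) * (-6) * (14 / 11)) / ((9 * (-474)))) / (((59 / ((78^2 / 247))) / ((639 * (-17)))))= -3954132 / 4870745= -0.81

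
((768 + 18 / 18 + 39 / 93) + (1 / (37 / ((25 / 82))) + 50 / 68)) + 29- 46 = 602122850 / 799459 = 753.16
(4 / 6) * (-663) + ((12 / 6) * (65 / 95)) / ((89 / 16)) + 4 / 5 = -3728266 / 8455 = -440.95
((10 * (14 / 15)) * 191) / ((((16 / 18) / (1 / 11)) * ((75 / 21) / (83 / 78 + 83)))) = 61366963 / 14300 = 4291.40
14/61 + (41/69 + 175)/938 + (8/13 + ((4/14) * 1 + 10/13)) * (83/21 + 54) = 5821178952/59878637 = 97.22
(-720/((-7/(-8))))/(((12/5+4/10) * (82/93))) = -669600/2009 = -333.30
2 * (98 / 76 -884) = -33543 / 19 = -1765.42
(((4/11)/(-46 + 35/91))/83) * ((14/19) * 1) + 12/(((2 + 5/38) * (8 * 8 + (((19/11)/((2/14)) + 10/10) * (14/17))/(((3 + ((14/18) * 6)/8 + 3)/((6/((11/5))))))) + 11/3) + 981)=0.01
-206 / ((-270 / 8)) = 824 / 135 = 6.10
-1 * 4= -4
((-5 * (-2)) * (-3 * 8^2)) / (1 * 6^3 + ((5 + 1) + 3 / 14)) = -8960 / 1037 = -8.64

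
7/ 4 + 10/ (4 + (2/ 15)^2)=479/ 113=4.24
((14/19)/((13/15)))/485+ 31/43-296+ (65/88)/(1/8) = -3279296382/11332607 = -289.37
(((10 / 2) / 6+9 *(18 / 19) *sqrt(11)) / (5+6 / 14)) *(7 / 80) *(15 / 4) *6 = 735 / 2432+35721 *sqrt(11) / 11552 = 10.56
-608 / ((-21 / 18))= 3648 / 7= 521.14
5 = 5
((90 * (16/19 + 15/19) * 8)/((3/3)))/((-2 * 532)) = -2790/2527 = -1.10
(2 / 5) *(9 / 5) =0.72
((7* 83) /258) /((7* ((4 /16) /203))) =33698 /129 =261.22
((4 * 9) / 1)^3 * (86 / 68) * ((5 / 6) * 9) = 7523280 / 17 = 442545.88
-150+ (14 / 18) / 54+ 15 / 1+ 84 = -24779 / 486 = -50.99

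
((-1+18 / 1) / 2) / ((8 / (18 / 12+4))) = 187 / 32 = 5.84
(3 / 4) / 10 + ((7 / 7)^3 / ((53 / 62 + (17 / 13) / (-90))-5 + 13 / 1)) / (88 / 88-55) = 1402571 / 19238280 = 0.07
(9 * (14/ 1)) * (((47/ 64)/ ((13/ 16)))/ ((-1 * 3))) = -987/ 26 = -37.96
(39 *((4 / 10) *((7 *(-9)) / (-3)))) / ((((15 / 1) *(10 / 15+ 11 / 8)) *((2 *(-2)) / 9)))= -4212 / 175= -24.07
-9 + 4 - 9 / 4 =-29 / 4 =-7.25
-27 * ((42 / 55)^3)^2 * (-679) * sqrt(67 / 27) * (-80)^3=-45798021785714688 * sqrt(201) / 221445125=-2932098961.40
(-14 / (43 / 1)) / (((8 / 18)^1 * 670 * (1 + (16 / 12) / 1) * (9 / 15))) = -9 / 11524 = -0.00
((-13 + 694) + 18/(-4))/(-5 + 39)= 1353/68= 19.90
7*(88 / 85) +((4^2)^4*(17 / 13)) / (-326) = -46044456 / 180115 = -255.64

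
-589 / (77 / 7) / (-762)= 589 / 8382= 0.07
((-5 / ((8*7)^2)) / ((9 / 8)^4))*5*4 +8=2565512 / 321489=7.98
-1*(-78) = 78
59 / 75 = 0.79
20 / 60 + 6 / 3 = 7 / 3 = 2.33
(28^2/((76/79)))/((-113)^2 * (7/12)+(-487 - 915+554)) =185808/1504933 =0.12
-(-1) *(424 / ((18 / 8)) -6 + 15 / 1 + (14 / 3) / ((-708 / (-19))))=209819 / 1062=197.57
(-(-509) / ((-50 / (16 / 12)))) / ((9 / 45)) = -1018 / 15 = -67.87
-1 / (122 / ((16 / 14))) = -4 / 427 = -0.01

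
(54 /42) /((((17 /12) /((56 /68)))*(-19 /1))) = -216 /5491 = -0.04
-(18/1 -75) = 57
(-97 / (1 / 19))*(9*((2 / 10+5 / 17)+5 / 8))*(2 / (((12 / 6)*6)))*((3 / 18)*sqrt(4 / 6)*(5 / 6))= -1402523*sqrt(6) / 9792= -350.84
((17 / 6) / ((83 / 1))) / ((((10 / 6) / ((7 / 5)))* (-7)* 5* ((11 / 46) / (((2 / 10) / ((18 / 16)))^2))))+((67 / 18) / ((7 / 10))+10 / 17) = 5.91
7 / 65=0.11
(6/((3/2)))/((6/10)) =20/3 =6.67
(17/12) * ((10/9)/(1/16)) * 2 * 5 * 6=13600/9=1511.11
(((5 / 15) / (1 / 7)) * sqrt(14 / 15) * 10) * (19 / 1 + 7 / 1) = 364 * sqrt(210) / 9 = 586.10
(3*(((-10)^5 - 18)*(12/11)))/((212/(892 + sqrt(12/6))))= -802944504/583 - 900162*sqrt(2)/583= -1379446.87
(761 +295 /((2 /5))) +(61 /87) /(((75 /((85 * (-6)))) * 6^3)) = 70398493 /46980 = 1498.48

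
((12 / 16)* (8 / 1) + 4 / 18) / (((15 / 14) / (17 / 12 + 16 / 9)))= 4508 / 243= 18.55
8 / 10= 4 / 5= 0.80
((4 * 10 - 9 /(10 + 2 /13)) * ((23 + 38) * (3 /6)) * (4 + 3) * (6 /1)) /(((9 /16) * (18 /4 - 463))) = -839848 /4323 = -194.27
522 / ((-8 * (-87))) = 3 / 4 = 0.75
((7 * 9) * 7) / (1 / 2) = 882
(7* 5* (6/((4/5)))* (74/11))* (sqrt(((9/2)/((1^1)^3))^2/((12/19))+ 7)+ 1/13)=6390825/572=11172.77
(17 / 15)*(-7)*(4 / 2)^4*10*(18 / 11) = -2077.09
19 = 19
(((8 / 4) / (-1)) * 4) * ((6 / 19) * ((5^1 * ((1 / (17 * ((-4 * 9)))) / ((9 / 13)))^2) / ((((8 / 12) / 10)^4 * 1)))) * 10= -5281250 / 148257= -35.62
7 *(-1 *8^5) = -229376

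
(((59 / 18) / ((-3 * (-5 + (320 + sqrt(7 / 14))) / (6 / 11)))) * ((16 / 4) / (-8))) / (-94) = -2065 / 205196266 + 59 * sqrt(2) / 3693532788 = -0.00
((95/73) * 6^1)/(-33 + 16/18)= -5130/21097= -0.24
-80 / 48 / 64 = -5 / 192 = -0.03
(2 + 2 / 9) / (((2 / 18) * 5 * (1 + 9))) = 2 / 5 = 0.40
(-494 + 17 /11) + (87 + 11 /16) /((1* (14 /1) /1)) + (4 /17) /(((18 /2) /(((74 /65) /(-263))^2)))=-53564541980107919 /110171774512800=-486.19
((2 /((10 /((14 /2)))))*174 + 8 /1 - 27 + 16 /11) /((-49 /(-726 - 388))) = 13850362 /2695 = 5139.28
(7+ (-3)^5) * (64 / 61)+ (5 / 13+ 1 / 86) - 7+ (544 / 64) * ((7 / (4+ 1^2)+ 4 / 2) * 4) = -47264731 / 340990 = -138.61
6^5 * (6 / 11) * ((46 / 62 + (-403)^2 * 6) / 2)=704694486816 / 341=2066552747.26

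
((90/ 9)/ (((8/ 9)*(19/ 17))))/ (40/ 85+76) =2601/ 19760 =0.13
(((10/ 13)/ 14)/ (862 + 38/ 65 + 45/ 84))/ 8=25/ 3141758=0.00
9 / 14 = 0.64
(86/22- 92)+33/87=-87.71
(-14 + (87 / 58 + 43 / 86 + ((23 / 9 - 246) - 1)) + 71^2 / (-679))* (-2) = 3225002 / 6111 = 527.74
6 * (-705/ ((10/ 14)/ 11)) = -65142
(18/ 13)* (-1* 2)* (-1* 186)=6696/ 13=515.08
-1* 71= -71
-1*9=-9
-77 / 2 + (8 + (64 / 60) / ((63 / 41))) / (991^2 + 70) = -71466201083 / 1856265390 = -38.50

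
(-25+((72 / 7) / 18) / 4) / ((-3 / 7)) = 58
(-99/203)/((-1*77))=9/1421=0.01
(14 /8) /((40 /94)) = 329 /80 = 4.11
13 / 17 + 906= 15415 / 17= 906.76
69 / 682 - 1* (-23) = 15755 / 682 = 23.10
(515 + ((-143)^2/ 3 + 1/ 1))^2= 483868009/ 9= 53763112.11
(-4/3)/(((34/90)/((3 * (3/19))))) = -540/323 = -1.67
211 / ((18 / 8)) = 844 / 9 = 93.78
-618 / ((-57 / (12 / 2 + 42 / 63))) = 4120 / 57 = 72.28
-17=-17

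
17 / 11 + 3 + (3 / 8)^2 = 3299 / 704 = 4.69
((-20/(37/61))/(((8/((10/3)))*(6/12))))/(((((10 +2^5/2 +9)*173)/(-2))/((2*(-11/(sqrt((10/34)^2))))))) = -91256/134421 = -0.68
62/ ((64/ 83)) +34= 3661/ 32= 114.41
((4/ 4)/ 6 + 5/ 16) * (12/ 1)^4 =9936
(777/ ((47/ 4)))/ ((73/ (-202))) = -182.98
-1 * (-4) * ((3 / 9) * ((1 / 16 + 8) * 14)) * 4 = 602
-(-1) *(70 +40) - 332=-222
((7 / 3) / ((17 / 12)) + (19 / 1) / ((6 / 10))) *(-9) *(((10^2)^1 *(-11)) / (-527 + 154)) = -5606700 / 6341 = -884.20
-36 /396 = -1 /11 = -0.09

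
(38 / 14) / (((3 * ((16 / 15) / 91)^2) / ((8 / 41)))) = 1685775 / 1312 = 1284.89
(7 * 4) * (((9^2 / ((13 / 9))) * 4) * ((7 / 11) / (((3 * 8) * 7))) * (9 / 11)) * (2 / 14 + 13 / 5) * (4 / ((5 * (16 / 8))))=21.36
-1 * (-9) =9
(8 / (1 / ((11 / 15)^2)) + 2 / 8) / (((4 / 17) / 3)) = 69649 / 1200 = 58.04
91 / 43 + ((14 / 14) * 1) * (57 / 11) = 3452 / 473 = 7.30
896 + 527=1423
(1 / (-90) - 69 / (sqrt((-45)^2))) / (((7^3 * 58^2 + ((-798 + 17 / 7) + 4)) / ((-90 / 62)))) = 973 / 500428226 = 0.00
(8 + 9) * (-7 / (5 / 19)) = -2261 / 5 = -452.20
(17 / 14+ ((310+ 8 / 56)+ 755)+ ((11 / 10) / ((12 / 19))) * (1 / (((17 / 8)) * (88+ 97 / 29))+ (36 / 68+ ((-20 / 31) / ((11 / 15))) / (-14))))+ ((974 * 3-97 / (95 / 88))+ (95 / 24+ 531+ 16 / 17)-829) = 40176742167811 / 11140263540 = 3606.44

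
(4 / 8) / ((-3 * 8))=-1 / 48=-0.02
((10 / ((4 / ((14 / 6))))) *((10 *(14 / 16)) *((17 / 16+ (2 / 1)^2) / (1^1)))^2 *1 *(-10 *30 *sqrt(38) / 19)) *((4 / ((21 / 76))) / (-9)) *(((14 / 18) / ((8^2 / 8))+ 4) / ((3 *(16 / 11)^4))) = 5952252796875 *sqrt(38) / 67108864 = 546755.65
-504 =-504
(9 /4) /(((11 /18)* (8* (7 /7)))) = 81 /176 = 0.46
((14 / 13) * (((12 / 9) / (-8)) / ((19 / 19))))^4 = 2401 / 2313441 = 0.00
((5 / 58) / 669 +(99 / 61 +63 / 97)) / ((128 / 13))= 6782896601 / 29387703552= 0.23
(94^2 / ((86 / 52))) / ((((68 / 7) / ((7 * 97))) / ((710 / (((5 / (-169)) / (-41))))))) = 268593676496236 / 731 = 367433209981.17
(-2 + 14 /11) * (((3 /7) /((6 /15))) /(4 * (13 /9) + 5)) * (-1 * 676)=365040 /7469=48.87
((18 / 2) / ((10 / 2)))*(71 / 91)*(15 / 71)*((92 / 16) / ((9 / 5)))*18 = 3105 / 182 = 17.06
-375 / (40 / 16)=-150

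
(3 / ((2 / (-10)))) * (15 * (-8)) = 1800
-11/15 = -0.73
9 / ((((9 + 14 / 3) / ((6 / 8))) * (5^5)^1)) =81 / 512500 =0.00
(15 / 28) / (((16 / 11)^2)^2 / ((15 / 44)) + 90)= 299475 / 57651832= 0.01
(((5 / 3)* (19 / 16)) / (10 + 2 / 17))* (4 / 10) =323 / 4128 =0.08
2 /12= 1 /6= 0.17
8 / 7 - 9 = -55 / 7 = -7.86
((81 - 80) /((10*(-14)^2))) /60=1 /117600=0.00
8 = 8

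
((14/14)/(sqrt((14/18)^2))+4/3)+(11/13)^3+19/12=887345/184548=4.81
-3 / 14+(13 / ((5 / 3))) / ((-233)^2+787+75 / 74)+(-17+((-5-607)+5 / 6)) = -268914559414 / 427948395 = -628.38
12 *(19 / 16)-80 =-263 / 4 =-65.75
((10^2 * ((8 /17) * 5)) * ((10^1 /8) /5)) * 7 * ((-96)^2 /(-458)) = -32256000 /3893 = -8285.64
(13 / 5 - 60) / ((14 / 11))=-451 / 10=-45.10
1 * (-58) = -58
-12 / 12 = -1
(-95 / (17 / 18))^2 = 2924100 / 289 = 10117.99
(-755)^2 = 570025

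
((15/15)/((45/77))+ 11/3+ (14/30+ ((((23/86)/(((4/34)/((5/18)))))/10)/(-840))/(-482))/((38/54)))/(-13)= -95916615359/206411063040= -0.46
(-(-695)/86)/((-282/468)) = -27105/2021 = -13.41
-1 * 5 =-5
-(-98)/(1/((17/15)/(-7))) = -238/15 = -15.87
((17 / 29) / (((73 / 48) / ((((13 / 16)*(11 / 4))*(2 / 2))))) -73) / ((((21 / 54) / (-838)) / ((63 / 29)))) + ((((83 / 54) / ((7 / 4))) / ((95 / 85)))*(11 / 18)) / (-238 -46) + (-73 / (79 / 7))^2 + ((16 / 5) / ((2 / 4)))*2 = 5939081056115751253667 / 17584065687634740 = 337753.58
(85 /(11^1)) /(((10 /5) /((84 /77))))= 510 /121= 4.21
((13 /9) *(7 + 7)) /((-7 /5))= -130 /9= -14.44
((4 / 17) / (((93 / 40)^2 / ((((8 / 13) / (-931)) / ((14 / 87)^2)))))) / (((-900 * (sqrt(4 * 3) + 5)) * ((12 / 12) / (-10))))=-0.00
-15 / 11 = -1.36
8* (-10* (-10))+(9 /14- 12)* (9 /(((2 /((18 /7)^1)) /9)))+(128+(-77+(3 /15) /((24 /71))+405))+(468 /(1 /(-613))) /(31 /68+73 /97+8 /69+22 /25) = -2740368233220229 /21068798520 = -130067.61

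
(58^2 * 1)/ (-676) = -841/ 169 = -4.98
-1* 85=-85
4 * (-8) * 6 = -192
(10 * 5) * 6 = 300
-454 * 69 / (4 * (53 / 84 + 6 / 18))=-73094 / 9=-8121.56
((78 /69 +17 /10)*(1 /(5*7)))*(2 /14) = 93 /8050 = 0.01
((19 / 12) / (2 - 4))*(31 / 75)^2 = -18259 / 135000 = -0.14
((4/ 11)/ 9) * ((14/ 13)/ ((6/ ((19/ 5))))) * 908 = 483056/ 19305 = 25.02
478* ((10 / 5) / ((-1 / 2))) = -1912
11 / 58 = 0.19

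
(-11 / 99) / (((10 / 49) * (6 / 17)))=-833 / 540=-1.54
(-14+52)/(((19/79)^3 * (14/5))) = 2465195/2527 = 975.54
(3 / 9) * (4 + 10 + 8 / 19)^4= 14416.72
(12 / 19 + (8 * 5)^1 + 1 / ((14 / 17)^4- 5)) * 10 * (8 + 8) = 46583521440 / 7204591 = 6465.81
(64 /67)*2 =1.91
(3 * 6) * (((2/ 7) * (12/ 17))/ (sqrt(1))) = 432/ 119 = 3.63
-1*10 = -10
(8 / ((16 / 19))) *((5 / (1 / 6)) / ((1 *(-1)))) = -285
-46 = -46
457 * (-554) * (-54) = 13671612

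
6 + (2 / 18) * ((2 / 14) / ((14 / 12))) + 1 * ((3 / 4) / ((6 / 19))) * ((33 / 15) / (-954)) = 11234239 / 1869840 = 6.01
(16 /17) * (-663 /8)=-78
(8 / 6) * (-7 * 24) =-224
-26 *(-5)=130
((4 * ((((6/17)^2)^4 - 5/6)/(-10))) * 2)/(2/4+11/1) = 139474838036/2406636317145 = 0.06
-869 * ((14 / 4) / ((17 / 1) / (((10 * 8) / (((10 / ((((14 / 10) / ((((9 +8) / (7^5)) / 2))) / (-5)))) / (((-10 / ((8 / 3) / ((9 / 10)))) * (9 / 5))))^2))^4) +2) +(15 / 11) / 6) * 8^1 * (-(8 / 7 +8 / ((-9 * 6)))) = 1153161935228110636065013931619864042157421681944832384877731269048 / 84336954409218043398422919673575230112118922906636843541386589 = 13673.27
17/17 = 1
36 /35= 1.03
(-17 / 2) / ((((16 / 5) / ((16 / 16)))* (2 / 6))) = -7.97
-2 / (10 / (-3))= 3 / 5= 0.60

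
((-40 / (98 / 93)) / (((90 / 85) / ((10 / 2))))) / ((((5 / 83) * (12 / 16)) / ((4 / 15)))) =-1399712 / 1323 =-1057.98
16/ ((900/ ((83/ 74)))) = 166/ 8325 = 0.02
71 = 71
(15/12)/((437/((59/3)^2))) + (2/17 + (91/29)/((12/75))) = 40400474/1938969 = 20.84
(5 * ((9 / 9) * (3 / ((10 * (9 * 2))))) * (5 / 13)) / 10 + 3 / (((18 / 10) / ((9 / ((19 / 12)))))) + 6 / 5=316463 / 29640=10.68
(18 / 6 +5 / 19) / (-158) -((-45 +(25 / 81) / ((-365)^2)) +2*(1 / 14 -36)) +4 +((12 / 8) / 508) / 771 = 143098278635394011 / 1184230664859816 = 120.84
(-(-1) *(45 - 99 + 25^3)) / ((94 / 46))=7619.85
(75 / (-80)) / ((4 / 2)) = -15 / 32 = -0.47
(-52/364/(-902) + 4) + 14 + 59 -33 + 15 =372527/6314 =59.00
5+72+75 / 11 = 922 / 11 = 83.82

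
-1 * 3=-3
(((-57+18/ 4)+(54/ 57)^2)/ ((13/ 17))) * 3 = -1900107/ 9386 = -202.44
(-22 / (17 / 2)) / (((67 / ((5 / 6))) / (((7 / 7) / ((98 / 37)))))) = -2035 / 167433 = -0.01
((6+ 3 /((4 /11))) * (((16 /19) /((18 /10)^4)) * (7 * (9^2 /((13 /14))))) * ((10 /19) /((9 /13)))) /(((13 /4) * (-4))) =-2450000 /60021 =-40.82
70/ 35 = 2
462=462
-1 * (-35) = 35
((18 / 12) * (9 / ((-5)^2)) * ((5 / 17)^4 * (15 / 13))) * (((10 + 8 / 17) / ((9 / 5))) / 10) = 100125 / 36916282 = 0.00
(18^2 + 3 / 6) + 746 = 2141 / 2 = 1070.50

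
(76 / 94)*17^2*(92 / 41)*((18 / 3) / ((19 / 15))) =4785840 / 1927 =2483.57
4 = 4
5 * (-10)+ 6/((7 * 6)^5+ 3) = -2178187248/43563745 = -50.00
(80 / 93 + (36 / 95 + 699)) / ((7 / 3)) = 6186613 / 20615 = 300.10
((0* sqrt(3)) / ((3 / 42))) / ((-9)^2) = 0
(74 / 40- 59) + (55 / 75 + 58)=19 / 12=1.58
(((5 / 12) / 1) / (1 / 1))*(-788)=-985 / 3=-328.33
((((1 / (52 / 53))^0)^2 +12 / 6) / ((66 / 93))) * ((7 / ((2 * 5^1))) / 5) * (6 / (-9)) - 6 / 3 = -1317 / 550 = -2.39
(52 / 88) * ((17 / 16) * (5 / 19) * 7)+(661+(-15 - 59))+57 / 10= 19858563 / 33440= 593.86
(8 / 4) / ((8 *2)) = 1 / 8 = 0.12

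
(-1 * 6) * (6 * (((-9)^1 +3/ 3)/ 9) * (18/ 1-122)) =-3328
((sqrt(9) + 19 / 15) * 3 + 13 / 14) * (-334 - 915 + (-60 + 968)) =-327701 / 70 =-4681.44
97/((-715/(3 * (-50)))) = 2910/143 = 20.35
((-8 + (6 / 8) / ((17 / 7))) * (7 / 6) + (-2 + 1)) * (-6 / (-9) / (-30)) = 4069 / 18360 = 0.22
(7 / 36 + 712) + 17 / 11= 282641 / 396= 713.74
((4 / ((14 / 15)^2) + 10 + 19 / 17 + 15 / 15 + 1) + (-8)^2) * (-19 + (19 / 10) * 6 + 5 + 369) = 124693248 / 4165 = 29938.35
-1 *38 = -38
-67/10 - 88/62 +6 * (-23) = -45297/310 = -146.12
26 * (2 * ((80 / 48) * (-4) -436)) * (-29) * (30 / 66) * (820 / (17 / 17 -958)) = -283129600 / 1089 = -259990.45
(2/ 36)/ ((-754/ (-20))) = 5/ 3393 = 0.00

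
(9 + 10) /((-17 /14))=-266 /17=-15.65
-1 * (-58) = 58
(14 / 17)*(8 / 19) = 112 / 323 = 0.35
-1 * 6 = -6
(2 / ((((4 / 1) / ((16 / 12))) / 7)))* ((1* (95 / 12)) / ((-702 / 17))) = -11305 / 12636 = -0.89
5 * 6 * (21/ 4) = 315/ 2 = 157.50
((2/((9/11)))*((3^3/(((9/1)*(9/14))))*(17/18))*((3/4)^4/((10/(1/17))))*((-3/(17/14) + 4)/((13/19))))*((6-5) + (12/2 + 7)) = 10241/16320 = 0.63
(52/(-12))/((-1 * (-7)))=-13/21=-0.62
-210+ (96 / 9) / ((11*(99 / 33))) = -20758 / 99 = -209.68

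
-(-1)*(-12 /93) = -4 /31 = -0.13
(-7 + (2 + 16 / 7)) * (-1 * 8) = 152 / 7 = 21.71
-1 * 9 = -9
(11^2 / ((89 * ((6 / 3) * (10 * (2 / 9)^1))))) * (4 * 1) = 1089 / 890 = 1.22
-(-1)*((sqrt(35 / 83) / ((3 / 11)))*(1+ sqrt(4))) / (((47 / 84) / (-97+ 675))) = 534072*sqrt(2905) / 3901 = 7378.99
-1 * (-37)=37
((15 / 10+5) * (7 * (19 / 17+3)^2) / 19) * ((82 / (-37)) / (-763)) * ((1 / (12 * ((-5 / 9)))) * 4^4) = -100289280 / 22145203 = -4.53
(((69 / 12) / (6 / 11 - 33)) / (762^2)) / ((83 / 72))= -253 / 955836798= -0.00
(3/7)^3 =27/343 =0.08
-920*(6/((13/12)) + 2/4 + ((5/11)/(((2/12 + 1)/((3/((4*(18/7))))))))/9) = -7164730/1287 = -5567.00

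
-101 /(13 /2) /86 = -101 /559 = -0.18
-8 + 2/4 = -15/2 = -7.50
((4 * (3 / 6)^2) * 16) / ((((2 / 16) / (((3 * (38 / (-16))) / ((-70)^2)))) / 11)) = -2508 / 1225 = -2.05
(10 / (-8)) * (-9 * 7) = 315 / 4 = 78.75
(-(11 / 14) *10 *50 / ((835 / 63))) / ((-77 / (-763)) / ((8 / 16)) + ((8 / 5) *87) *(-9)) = 1348875 / 57002611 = 0.02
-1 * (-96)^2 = -9216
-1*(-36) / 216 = 0.17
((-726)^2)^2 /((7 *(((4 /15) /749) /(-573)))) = -63872828735536260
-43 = -43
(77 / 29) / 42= 11 / 174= 0.06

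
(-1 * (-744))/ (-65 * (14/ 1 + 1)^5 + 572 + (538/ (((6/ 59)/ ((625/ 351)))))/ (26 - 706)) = -106546752/ 7068577443899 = -0.00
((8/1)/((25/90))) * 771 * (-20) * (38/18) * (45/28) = -10547280/7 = -1506754.29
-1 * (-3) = 3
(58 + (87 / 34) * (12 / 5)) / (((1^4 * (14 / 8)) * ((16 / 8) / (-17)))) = -10904 / 35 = -311.54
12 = 12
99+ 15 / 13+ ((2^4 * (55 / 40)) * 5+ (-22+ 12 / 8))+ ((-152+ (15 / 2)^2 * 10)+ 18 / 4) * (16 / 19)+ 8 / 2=268305 / 494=543.13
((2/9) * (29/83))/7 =58/5229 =0.01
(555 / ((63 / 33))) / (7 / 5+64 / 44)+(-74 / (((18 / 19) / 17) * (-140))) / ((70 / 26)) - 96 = 64844291 / 6923700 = 9.37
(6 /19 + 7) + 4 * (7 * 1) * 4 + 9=2438 /19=128.32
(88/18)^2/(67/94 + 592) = 16544/410265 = 0.04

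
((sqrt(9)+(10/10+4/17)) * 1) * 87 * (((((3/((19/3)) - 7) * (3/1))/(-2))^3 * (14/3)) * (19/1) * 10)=1881037105920/6137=306507594.25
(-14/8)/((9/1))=-7/36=-0.19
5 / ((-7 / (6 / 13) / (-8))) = 240 / 91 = 2.64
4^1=4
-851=-851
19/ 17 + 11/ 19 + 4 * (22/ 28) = 10942/ 2261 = 4.84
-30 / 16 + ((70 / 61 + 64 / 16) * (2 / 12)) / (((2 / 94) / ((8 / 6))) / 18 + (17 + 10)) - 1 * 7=-131437011 / 14863016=-8.84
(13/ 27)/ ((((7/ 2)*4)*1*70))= 13/ 26460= 0.00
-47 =-47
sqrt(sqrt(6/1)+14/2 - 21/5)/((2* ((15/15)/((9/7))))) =9* sqrt(25* sqrt(6)+70)/70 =1.47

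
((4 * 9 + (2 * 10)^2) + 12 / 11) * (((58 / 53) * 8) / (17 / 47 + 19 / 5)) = 262132160 / 285087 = 919.48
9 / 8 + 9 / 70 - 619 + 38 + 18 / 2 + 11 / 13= -569.90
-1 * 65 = -65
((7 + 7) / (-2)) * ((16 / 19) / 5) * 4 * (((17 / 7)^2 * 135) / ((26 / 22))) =-5493312 / 1729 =-3177.16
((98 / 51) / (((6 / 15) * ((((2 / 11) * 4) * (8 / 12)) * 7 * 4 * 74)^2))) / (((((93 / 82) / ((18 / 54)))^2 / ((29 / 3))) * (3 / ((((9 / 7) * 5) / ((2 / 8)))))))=0.00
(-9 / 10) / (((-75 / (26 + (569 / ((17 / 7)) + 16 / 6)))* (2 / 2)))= 13411 / 4250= 3.16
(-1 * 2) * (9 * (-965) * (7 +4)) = 191070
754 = 754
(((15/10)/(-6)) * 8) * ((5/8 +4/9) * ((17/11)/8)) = -119/288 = -0.41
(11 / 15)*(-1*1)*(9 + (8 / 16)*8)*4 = -572 / 15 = -38.13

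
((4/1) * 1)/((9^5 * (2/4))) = 8/59049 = 0.00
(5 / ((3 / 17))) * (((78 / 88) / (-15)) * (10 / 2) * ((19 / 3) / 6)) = -20995 / 2376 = -8.84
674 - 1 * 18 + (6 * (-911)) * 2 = -10276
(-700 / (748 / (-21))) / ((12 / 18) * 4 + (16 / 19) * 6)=41895 / 16456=2.55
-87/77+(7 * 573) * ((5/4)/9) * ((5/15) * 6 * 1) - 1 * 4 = 512375/462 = 1109.04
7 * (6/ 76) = 21/ 38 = 0.55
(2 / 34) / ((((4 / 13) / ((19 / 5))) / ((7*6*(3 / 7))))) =2223 / 170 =13.08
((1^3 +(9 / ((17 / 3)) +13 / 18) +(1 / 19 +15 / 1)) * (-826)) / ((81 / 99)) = -485024309 / 26163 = -18538.56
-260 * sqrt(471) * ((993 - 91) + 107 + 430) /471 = -374140 * sqrt(471) /471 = -17239.46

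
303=303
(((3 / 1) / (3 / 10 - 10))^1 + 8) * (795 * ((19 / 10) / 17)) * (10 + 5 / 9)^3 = 322039481125 / 400707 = 803678.20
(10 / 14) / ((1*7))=5 / 49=0.10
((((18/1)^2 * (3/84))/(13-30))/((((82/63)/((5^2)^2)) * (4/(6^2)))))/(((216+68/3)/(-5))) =61509375/998104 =61.63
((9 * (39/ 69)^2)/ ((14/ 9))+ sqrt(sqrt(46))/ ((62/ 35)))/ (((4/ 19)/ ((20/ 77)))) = 475 * 46^(1/ 4)/ 682+ 1300455/ 570262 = 4.09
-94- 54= -148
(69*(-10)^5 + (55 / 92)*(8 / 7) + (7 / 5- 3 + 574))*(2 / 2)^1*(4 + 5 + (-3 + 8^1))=-11108077336 / 115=-96591976.83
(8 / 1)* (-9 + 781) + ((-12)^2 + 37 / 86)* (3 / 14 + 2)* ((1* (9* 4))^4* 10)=1616846410016 / 301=5371582757.53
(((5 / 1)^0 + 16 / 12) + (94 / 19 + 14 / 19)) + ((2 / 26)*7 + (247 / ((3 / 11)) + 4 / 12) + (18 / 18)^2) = 678427 / 741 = 915.56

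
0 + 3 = 3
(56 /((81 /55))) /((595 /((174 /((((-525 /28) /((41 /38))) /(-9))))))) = 418528 /72675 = 5.76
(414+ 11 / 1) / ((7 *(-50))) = -17 / 14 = -1.21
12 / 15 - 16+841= 4129 / 5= 825.80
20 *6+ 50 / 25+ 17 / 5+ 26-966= -4073 / 5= -814.60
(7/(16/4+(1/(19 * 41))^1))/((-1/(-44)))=239932/3117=76.98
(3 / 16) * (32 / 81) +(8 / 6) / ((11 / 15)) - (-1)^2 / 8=4199 / 2376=1.77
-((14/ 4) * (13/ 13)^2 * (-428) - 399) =1897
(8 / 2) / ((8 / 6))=3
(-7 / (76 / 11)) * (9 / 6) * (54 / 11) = -567 / 76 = -7.46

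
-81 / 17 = -4.76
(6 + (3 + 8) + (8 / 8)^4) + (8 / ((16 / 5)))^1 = 41 / 2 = 20.50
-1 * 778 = -778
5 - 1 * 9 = -4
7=7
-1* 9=-9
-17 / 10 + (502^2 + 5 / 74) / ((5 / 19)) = 35431709 / 37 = 957613.76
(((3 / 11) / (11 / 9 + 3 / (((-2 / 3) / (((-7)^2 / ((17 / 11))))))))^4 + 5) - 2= 3.00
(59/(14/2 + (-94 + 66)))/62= -59/1302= -0.05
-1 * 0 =0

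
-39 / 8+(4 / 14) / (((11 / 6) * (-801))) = -801833 / 164472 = -4.88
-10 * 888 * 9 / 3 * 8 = -213120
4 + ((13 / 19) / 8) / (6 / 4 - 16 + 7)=4547 / 1140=3.99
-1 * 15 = -15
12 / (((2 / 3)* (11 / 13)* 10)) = 117 / 55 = 2.13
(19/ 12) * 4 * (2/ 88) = 19/ 132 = 0.14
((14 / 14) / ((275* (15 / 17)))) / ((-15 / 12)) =-68 / 20625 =-0.00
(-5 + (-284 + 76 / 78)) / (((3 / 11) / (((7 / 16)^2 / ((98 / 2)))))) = -123563 / 29952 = -4.13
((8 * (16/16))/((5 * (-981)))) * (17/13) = -0.00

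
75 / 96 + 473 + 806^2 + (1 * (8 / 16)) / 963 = 20033783035 / 30816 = 650109.78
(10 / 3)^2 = 100 / 9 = 11.11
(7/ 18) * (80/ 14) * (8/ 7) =160/ 63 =2.54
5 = 5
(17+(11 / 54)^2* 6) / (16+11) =8383 / 13122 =0.64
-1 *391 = -391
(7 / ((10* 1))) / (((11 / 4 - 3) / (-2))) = 28 / 5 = 5.60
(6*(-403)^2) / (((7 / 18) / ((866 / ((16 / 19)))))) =36075748761 / 14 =2576839197.21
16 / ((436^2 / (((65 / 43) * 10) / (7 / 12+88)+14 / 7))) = 99218 / 543068629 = 0.00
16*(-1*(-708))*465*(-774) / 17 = -239827087.06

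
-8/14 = -4/7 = -0.57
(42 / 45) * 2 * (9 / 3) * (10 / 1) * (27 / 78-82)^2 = 63099806 / 169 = 373371.63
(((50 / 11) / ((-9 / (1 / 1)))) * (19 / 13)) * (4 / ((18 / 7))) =-13300 / 11583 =-1.15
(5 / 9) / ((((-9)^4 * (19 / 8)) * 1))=40 / 1121931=0.00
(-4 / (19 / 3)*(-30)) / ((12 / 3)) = 4.74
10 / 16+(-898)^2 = 6451237 / 8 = 806404.62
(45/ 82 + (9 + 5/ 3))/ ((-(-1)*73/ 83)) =228997/ 17958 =12.75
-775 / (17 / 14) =-10850 / 17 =-638.24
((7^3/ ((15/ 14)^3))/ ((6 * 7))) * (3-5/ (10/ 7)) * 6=-67228/ 3375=-19.92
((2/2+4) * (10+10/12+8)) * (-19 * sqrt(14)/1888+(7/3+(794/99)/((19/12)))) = 2621035/3762 - 10735 * sqrt(14)/11328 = 693.17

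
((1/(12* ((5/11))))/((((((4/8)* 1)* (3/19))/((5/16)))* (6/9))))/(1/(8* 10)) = 1045/12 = 87.08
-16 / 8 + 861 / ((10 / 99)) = 85219 / 10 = 8521.90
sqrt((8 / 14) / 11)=0.23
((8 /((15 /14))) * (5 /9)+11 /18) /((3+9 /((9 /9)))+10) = 257 /1188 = 0.22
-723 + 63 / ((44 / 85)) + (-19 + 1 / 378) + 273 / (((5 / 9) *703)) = -18111185413 / 29230740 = -619.59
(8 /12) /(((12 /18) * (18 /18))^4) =27 /8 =3.38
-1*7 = -7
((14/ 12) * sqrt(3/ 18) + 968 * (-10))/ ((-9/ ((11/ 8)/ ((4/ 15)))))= 33275/ 6- 385 * sqrt(6)/ 3456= 5545.56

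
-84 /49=-12 /7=-1.71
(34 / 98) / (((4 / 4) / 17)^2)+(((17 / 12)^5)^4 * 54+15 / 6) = 199504837045026780652821361 / 3478782215369005203456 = 57349.04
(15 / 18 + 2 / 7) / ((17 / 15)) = 235 / 238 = 0.99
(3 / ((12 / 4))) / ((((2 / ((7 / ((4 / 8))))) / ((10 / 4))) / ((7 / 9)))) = 245 / 18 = 13.61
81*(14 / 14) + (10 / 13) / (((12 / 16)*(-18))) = 28411 / 351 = 80.94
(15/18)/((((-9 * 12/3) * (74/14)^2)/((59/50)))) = -2891/2957040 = -0.00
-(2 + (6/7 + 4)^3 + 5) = -41705/343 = -121.59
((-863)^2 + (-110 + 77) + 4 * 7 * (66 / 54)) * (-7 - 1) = -53623456 / 9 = -5958161.78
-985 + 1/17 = -16744/17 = -984.94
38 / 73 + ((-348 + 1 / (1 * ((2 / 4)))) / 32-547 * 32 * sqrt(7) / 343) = -17504 * sqrt(7) / 343-12021 / 1168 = -145.31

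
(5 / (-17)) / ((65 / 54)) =-54 / 221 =-0.24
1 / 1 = 1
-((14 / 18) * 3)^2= -49 / 9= -5.44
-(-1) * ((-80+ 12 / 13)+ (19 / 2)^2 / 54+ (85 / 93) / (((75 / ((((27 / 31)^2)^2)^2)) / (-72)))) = -28841776824490882153 / 371212295135820840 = -77.70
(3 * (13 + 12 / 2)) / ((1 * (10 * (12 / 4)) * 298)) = 19 / 2980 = 0.01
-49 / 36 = -1.36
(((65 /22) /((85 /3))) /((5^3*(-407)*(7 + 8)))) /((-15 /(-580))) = -754 /142704375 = -0.00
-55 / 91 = -0.60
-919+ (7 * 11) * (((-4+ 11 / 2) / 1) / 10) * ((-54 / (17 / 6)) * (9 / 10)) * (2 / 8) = -3292999 / 3400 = -968.53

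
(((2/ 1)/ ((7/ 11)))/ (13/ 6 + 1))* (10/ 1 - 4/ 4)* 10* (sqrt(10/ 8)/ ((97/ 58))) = 344520* sqrt(5)/ 12901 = 59.71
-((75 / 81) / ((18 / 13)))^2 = -105625 / 236196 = -0.45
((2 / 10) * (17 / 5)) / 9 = 17 / 225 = 0.08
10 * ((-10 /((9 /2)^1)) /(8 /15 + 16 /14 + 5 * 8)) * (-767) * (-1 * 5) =-3355625 /1641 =-2044.87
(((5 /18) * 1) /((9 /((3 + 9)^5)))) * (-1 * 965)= -7411200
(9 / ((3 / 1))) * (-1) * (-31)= 93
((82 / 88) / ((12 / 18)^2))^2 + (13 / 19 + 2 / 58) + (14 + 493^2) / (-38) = -109084941369 / 17067776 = -6391.28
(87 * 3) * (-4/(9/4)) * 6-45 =-2829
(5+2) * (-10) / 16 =-35 / 8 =-4.38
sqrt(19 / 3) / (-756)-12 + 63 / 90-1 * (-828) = 8167 / 10-sqrt(57) / 2268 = 816.70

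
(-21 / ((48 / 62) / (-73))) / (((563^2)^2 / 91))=1441531 / 803754775688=0.00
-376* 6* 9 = -20304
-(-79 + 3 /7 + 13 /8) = 4309 /56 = 76.95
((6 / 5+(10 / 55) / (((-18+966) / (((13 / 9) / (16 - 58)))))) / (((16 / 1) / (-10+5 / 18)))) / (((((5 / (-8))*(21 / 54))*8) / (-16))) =-11825287 / 1970892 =-6.00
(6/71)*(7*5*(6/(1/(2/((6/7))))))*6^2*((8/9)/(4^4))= 735/142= 5.18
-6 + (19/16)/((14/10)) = -577/112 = -5.15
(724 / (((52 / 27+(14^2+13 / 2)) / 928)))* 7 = 36281088 / 1577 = 23006.40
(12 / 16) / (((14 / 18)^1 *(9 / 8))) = 6 / 7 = 0.86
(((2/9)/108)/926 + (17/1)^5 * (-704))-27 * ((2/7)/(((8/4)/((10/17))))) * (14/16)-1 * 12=-3823696854372389/3825306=-999579341.99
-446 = -446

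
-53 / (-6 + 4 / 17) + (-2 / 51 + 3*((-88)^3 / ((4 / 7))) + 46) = -17881208881 / 4998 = -3577672.85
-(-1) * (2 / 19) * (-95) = -10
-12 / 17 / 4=-0.18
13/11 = 1.18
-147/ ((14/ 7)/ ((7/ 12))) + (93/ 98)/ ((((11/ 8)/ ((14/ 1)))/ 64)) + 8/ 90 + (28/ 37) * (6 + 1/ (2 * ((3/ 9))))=596183173/ 1025640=581.28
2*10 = 20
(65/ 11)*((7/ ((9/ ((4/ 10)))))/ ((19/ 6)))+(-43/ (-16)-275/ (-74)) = 2592445/ 371184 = 6.98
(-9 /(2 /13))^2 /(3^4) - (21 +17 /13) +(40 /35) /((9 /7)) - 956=-437659 /468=-935.17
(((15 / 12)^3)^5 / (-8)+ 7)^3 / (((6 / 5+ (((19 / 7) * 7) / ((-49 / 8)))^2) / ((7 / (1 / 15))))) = 32730534873073335527951898368997240975 / 82350385942626466609430330330841088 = 397.45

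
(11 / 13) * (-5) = -55 / 13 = -4.23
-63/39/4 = -21/52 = -0.40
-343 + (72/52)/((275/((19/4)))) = -2452279/7150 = -342.98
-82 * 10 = -820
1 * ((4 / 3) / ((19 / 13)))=52 / 57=0.91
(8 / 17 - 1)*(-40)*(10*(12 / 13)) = 43200 / 221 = 195.48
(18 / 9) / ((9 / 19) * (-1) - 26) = -38 / 503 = -0.08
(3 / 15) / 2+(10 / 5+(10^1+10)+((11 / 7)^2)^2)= 677031 / 24010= 28.20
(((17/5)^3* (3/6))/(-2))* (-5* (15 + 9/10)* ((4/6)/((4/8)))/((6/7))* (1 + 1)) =1822723/750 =2430.30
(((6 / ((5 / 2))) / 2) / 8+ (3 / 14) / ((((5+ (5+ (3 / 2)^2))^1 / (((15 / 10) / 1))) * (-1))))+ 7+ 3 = 69449 / 6860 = 10.12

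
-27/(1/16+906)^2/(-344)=864/9037009387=0.00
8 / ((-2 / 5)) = -20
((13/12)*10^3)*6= 6500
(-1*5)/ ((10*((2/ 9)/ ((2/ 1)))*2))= -9/ 4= -2.25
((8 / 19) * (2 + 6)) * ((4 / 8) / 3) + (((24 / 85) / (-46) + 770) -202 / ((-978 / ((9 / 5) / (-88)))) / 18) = 821115584653 / 1065615760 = 770.56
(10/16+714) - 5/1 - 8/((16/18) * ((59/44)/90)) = 49823/472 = 105.56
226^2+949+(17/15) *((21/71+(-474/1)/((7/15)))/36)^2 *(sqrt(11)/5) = 481071182297 *sqrt(11)/2667697200+52025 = 52623.09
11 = 11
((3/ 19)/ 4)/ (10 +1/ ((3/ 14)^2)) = 27/ 21736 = 0.00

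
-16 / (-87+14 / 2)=1 / 5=0.20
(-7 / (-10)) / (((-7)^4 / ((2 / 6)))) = 1 / 10290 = 0.00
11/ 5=2.20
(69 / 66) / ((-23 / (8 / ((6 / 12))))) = -8 / 11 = -0.73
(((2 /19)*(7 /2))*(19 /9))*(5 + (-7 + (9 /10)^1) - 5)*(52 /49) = -5.03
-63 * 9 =-567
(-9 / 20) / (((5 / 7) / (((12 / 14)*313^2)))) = -52903.26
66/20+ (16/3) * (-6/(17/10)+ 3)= 81/170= 0.48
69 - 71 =-2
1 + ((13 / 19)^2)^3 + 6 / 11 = 852874876 / 517504691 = 1.65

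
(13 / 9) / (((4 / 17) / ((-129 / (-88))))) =9503 / 1056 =9.00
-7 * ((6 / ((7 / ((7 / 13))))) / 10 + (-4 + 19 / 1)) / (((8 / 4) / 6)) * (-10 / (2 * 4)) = 10269 / 26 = 394.96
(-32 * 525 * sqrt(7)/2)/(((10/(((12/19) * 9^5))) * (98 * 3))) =-14171760 * sqrt(7)/133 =-281916.94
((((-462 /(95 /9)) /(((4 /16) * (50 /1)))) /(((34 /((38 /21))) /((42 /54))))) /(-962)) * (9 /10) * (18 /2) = 6237 /5110625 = 0.00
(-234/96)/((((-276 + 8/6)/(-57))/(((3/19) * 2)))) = -1053/6592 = -0.16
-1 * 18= -18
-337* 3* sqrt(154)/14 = -1011* sqrt(154)/14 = -896.16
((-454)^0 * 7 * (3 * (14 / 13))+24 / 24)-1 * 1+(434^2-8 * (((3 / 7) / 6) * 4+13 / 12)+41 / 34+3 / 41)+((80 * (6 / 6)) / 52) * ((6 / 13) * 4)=931932848771 / 4947306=188371.78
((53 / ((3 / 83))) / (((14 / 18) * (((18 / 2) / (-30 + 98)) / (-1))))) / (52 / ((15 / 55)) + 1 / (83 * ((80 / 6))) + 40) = -993118240 / 16082143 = -61.75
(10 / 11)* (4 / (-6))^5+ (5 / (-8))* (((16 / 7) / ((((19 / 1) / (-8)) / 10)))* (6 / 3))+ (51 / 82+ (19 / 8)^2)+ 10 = 26281281317 / 932855616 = 28.17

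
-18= -18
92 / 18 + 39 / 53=2789 / 477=5.85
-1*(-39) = 39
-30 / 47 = -0.64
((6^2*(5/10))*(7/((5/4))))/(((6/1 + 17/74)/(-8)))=-298368/2305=-129.44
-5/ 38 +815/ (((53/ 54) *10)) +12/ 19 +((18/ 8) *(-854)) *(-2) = 416213/ 106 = 3926.54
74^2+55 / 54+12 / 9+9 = 296317 / 54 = 5487.35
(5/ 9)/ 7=5/ 63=0.08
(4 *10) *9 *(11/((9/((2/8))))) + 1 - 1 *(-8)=119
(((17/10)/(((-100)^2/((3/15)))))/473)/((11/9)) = 0.00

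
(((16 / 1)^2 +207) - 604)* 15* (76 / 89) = -160740 / 89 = -1806.07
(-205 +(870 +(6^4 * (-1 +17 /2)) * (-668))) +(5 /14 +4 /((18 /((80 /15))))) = -2454086927 /378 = -6492293.46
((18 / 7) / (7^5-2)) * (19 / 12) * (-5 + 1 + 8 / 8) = -171 / 235270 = -0.00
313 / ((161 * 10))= 313 / 1610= 0.19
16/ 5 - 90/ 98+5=1784/ 245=7.28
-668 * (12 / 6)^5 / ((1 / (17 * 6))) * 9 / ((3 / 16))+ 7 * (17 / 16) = -1674510217 / 16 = -104656888.56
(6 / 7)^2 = 0.73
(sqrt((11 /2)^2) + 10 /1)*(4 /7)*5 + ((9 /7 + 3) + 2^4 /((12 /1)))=1048 /21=49.90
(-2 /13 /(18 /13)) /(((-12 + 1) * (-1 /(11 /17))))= -1 /153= -0.01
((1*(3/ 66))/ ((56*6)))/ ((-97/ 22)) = -1/ 32592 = -0.00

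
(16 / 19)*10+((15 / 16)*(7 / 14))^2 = 168115 / 19456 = 8.64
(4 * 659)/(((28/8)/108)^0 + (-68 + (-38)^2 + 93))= 1318/735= 1.79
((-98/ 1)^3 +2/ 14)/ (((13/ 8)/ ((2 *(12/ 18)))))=-210826976/ 273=-772259.99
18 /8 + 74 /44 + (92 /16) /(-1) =-20 /11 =-1.82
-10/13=-0.77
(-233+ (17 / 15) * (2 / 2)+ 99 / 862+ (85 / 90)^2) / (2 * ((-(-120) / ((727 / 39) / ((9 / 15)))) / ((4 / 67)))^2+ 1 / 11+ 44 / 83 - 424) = -77782209985180943 / 2677793629444799220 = -0.03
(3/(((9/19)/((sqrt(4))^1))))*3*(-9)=-342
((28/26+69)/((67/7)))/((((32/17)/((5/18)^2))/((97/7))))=37555975/9030528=4.16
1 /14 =0.07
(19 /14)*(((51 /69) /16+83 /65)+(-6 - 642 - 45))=-314353309 /334880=-938.70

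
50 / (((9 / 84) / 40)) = 56000 / 3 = 18666.67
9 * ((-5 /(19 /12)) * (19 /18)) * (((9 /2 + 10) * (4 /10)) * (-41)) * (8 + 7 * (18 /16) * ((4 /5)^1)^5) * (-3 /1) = -707635728 /3125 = -226443.43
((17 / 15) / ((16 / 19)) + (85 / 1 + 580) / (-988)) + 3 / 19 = 49241 / 59280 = 0.83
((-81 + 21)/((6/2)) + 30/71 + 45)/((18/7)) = 12635/1278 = 9.89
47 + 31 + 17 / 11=875 / 11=79.55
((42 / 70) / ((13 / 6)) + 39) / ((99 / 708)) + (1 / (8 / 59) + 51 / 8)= 842669 / 2860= 294.64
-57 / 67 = -0.85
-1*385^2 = -148225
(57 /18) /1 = 3.17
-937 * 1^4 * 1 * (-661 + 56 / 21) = 1850575 / 3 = 616858.33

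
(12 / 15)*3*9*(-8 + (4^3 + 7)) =6804 / 5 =1360.80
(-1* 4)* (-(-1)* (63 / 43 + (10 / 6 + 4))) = -3680 / 129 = -28.53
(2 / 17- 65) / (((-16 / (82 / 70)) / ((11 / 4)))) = 497453 / 38080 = 13.06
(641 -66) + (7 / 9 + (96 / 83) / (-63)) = 3010646 / 5229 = 575.76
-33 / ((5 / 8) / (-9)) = 2376 / 5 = 475.20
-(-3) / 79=3 / 79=0.04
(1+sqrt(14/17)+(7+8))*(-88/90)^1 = -704/45 -44*sqrt(238)/765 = -16.53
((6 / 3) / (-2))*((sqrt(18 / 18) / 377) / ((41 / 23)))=-23 / 15457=-0.00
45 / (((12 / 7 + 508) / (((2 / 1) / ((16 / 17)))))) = 5355 / 28544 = 0.19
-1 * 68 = -68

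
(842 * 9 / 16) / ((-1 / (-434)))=822213 / 4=205553.25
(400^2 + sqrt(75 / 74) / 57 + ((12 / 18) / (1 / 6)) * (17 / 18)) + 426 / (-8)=5 * sqrt(222) / 4218 + 5758219 / 36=159950.55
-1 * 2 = -2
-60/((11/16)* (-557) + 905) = -960/8353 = -0.11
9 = 9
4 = 4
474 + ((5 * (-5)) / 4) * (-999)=26871 / 4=6717.75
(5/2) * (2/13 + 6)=200/13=15.38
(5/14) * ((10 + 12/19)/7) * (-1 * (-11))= 5555/931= 5.97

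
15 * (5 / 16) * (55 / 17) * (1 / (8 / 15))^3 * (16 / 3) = 4640625 / 8704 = 533.16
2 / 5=0.40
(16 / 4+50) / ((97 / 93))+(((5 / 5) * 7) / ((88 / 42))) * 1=235227 / 4268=55.11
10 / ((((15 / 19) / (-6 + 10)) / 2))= 304 / 3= 101.33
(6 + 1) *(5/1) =35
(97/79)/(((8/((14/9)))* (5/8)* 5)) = 1358/17775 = 0.08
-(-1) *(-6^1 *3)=-18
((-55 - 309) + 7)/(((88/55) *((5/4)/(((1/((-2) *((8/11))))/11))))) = 357/32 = 11.16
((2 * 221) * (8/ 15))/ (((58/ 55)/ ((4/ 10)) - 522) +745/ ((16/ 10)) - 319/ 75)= -1555840/ 382747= -4.06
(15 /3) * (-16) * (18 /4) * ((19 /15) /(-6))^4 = -130321 /182250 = -0.72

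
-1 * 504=-504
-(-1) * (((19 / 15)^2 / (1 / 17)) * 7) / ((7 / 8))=49096 / 225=218.20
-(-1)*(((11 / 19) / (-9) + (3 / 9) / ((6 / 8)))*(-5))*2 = -650 / 171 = -3.80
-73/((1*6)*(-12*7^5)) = 0.00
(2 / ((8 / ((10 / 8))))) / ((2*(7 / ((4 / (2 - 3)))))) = -5 / 56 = -0.09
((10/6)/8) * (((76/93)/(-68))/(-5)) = 19/37944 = 0.00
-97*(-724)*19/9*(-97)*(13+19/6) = -6277364894/27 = -232494996.07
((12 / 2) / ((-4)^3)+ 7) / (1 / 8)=221 / 4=55.25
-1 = -1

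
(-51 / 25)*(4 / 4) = -51 / 25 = -2.04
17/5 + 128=657/5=131.40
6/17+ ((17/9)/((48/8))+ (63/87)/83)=1494769/2209626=0.68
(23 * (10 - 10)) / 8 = 0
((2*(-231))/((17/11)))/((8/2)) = -2541/34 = -74.74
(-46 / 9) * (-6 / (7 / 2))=184 / 21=8.76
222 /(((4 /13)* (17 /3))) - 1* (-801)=31563 /34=928.32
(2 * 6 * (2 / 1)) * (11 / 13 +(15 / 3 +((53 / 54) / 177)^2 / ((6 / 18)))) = 4628744810 / 32989437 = 140.31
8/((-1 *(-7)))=8/7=1.14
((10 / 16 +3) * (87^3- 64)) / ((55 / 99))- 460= 171834179 / 40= 4295854.48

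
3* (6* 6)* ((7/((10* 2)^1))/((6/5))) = 63/2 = 31.50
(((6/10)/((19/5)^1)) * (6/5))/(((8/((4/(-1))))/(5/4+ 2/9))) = -53/380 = -0.14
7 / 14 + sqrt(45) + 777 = 3 * sqrt(5) + 1555 / 2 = 784.21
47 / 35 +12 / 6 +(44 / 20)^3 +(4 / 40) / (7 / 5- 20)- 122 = -17579363 / 162750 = -108.01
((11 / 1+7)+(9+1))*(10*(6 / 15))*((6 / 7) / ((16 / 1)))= 6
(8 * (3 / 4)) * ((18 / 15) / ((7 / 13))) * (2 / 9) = 104 / 35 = 2.97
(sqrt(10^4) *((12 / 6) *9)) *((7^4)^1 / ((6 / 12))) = 8643600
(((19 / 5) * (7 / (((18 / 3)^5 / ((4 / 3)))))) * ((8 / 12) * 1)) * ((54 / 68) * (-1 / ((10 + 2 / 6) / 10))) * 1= -133 / 56916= -0.00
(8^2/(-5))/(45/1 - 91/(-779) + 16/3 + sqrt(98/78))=-229246762368/903111276125 + 815594304 * sqrt(39)/903111276125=-0.25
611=611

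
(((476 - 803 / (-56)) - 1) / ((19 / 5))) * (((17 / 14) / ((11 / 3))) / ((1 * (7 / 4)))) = 6987765 / 286748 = 24.37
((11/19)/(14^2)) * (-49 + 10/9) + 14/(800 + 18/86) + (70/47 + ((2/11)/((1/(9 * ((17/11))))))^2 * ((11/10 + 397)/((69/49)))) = 8691128999717666693/4803270787756980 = 1809.42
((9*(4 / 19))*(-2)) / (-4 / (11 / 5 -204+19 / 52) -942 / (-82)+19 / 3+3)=-463815288 / 2550848287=-0.18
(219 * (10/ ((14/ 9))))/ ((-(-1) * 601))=2.34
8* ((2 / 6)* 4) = 32 / 3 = 10.67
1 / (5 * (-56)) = -0.00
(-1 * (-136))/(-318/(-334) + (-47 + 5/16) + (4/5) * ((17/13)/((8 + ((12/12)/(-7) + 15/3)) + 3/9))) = -6542872960/2196485409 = -2.98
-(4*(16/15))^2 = -4096/225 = -18.20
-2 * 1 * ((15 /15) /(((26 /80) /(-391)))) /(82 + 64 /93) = 290904 /9997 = 29.10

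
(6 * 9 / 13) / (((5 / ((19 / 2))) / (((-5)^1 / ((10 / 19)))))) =-9747 / 130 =-74.98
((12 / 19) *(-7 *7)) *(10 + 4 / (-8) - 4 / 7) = -5250 / 19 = -276.32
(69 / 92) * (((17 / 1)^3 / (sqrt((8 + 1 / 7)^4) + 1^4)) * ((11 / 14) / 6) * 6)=66759 / 1552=43.01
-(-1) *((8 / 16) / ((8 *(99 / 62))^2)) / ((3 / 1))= 0.00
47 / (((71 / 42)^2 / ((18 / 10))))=746172 / 25205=29.60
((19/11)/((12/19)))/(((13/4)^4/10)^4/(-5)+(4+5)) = -19381039923200000/21894967838699334753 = -0.00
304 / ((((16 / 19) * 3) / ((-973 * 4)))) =-1405012 / 3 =-468337.33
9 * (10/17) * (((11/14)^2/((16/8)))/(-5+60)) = 99/3332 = 0.03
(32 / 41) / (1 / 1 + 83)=8 / 861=0.01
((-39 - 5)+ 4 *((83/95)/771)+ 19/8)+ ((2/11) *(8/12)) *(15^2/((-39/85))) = -8468133847/83792280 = -101.06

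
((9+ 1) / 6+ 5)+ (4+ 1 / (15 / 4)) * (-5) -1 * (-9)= -17 / 3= -5.67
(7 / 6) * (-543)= -633.50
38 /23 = 1.65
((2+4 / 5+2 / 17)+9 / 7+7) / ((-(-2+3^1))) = -6666 / 595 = -11.20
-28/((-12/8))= 56/3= 18.67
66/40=33/20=1.65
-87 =-87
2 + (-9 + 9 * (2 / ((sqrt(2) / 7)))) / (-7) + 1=30 / 7 - 9 * sqrt(2)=-8.44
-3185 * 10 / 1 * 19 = -605150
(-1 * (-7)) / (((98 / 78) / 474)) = 18486 / 7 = 2640.86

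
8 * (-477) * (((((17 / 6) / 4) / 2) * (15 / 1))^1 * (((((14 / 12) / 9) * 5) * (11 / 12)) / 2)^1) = -1734425 / 288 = -6022.31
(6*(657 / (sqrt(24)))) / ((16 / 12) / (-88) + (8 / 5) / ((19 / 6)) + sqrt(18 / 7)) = -44306099145*sqrt(6) / 641528897 + 77485725900*sqrt(21) / 641528897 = 384.33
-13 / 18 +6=95 / 18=5.28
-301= -301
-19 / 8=-2.38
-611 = -611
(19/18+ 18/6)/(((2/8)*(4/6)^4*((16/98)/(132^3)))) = 1156919841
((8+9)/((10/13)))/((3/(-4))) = -442/15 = -29.47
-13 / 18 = -0.72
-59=-59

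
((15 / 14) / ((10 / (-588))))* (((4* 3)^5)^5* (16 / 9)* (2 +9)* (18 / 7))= -3022152143284106330576913432576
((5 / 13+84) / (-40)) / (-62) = 1097 / 32240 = 0.03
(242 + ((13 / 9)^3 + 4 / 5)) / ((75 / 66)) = 19711802 / 91125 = 216.32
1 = 1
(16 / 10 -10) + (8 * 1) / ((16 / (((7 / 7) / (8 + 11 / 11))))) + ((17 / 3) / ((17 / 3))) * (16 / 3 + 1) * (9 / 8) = -439 / 360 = -1.22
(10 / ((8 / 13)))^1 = 65 / 4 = 16.25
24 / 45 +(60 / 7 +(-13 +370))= 38441 / 105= 366.10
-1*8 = -8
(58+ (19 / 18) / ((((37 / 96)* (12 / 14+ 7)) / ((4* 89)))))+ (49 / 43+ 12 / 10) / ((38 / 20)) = 914366216 / 4987785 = 183.32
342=342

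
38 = 38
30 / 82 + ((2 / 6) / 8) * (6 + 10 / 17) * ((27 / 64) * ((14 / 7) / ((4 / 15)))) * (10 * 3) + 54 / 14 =4727553 / 156128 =30.28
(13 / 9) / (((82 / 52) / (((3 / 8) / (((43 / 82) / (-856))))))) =-72332 / 129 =-560.71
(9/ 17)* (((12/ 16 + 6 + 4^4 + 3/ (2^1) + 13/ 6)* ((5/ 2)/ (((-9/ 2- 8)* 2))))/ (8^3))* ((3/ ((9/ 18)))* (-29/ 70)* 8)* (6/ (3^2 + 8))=2503251/ 12947200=0.19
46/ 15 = 3.07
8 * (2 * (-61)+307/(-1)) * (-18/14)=4412.57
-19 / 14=-1.36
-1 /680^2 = -1 /462400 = -0.00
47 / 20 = 2.35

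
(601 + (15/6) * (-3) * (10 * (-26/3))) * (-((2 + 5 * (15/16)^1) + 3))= -193905/16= -12119.06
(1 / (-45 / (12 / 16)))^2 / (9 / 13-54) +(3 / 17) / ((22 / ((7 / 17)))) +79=56961156443 / 720997200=79.00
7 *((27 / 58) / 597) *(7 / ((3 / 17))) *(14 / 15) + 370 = 10682181 / 28855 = 370.20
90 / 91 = 0.99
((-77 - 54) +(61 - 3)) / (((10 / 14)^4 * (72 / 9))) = -35.05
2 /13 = 0.15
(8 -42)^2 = 1156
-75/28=-2.68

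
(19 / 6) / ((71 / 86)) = 817 / 213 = 3.84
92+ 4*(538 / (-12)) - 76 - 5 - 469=-1912 / 3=-637.33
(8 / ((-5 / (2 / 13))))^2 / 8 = 32 / 4225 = 0.01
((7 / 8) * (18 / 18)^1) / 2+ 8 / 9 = 191 / 144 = 1.33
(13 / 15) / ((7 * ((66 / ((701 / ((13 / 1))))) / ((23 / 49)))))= 16123 / 339570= 0.05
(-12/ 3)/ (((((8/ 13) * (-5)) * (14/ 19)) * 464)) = 247/ 64960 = 0.00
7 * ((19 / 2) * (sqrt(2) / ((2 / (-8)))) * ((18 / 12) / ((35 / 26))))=-1482 * sqrt(2) / 5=-419.17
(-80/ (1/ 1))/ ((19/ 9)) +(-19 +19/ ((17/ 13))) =-13684/ 323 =-42.37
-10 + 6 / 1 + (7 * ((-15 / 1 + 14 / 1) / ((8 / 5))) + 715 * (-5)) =-3583.38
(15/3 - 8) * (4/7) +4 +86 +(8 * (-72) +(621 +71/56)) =7535/56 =134.55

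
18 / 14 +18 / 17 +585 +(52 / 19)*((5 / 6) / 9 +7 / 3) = 36260936 / 61047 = 593.98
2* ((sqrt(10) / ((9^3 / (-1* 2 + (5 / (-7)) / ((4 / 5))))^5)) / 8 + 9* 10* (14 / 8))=315.00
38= 38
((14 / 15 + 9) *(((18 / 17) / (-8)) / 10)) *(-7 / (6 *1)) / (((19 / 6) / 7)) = 21903 / 64600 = 0.34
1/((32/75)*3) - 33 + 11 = -679/32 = -21.22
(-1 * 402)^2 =161604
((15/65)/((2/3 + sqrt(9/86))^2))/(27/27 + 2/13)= 65790/69169 -27864 * sqrt(86)/345845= 0.20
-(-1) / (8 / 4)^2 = 1 / 4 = 0.25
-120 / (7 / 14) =-240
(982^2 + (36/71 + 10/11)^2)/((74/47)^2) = 324834142852850/835036609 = 389005.87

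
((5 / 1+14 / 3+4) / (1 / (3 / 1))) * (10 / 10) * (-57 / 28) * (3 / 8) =-7011 / 224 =-31.30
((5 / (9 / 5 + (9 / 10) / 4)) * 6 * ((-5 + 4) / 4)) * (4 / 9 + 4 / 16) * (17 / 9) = -10625 / 2187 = -4.86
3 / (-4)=-3 / 4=-0.75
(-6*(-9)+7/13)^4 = 252688187761/28561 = 8847315.84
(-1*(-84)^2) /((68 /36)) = -63504 /17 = -3735.53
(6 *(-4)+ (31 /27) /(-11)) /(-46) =7159 /13662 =0.52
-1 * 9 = -9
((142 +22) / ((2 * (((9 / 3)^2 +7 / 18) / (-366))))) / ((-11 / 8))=4321728 / 1859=2324.76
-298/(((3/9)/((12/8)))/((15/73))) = -20115/73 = -275.55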